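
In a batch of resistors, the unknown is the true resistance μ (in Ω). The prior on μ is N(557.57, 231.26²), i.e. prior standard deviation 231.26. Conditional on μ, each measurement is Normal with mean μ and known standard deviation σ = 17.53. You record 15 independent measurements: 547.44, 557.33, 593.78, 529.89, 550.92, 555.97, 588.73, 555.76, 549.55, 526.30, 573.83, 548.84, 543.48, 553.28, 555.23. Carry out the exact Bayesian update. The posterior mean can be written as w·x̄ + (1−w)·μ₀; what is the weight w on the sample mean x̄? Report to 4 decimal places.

0.9996

For Normal data with known variance σ², a Normal(μ₀, σ₀²) prior on μ is conjugate. Posterior precision = 1/σ₀² + n/σ²; posterior mean is the precision-weighted average of μ₀ and x̄.
σ₀² = 231.26² = 53481.1876, σ² = 17.53² = 307.3009. Prior precision 1/σ₀² = 1/53481.1876; data precision n/σ² = 15/307.3009.
w = (n/σ²)/(1/σ₀² + n/σ²) = n·σ₀²/(σ² + n·σ₀²) = 15·53481.1876/(307.3009 + 15·53481.1876) = 802217.814/802525.1149 = 0.9996.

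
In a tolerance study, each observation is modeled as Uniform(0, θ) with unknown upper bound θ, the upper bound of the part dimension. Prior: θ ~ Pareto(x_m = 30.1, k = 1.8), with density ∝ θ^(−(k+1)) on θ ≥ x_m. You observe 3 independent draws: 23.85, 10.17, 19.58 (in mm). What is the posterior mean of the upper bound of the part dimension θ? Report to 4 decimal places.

38.0211

A Pareto(scale x_m, shape k) prior on the upper bound θ of Uniform(0, θ) is conjugate: posterior is Pareto(max(x_m, max xᵢ), k + n).
Sample maximum = 23.85; prior scale x_m = 30.1 → posterior scale = max = 30.10.
Posterior shape = 1.8 + 3 = 4.8.
E[θ|data] = k·x_m/(k−1) = 4.8·30.10/3.8 = 38.0211.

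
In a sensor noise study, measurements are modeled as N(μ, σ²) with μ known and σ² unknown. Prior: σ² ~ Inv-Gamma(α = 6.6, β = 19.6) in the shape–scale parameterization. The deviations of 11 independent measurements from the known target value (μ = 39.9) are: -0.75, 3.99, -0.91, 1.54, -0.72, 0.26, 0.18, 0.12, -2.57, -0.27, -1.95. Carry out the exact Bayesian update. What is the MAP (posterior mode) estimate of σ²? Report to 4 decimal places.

2.6716

With known mean μ and an Inverse-Gamma(α, β) prior on σ², the Normal likelihood is conjugate: posterior is Inv-Gamma(α + n/2, β + Σ(xᵢ−μ)²/2).
Σ(xᵢ−μ)² = (-0.75)² + (3.99)² + (-0.91)² + (1.54)² + (-0.72)² + (0.26)² + (0.18)² + (0.12)² + (-2.57)² + (-0.27)² + (-1.95)² = 30.7954.
Posterior: Inv-Gamma(6.6 + 11/2, 19.6 + 30.7954/2) = Inv-Gamma(12.10, 34.99770).
Mode = β/(α+1) = 34.99770/13.10 = 2.6716.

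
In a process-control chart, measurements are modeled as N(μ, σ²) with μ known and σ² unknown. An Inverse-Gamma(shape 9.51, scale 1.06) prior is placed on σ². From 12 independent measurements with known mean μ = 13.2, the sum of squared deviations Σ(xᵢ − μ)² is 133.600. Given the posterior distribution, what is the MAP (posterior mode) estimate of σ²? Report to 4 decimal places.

4.1102

With known mean μ and an Inverse-Gamma(α, β) prior on σ², the Normal likelihood is conjugate: posterior is Inv-Gamma(α + n/2, β + Σ(xᵢ−μ)²/2).
Posterior: Inv-Gamma(9.51 + 12/2, 1.06 + 133.600/2) = Inv-Gamma(15.51, 67.8600).
Mode = β/(α+1) = 67.8600/16.51 = 4.1102.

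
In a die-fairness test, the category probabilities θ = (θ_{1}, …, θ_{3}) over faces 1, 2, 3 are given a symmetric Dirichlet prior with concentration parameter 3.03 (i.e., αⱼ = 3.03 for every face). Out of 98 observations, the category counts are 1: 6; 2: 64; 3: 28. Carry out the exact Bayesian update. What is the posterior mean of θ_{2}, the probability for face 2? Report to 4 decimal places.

The Dirichlet prior is conjugate to the Multinomial likelihood: each posterior αⱼ = prior αⱼ + observed count nⱼ.
Posterior concentration: (9.03, 67.03, 31.03), total = 107.09.
E[θ_{2}|data] = α_{2}/Σα = 67.03/107.09 = 0.6259.

0.6259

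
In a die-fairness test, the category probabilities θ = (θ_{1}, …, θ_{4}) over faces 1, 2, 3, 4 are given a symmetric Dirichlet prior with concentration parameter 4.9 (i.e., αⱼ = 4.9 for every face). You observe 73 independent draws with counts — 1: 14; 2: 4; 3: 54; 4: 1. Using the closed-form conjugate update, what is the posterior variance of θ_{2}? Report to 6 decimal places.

The Dirichlet prior is conjugate to the Multinomial likelihood: each posterior αⱼ = prior αⱼ + observed count nⱼ.
Posterior concentration: (18.9, 8.9, 58.9, 5.9), total = 92.6.
Var[θ_j] = α_j(Σα−α_j)/((Σα)²(Σα+1)) = 8.9·83.7/(92.6²·93.6) = 0.000928.

0.000928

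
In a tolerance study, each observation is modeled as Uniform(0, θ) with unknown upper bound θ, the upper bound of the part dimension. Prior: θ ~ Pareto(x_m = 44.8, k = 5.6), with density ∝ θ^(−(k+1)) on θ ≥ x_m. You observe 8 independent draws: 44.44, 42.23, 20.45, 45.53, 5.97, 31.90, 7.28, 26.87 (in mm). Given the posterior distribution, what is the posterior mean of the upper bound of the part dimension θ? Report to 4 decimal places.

49.1435

A Pareto(scale x_m, shape k) prior on the upper bound θ of Uniform(0, θ) is conjugate: posterior is Pareto(max(x_m, max xᵢ), k + n).
Sample maximum = 45.53; prior scale x_m = 44.8 → posterior scale = max = 45.53.
Posterior shape = 5.6 + 8 = 13.6.
E[θ|data] = k·x_m/(k−1) = 13.6·45.53/12.6 = 49.1435.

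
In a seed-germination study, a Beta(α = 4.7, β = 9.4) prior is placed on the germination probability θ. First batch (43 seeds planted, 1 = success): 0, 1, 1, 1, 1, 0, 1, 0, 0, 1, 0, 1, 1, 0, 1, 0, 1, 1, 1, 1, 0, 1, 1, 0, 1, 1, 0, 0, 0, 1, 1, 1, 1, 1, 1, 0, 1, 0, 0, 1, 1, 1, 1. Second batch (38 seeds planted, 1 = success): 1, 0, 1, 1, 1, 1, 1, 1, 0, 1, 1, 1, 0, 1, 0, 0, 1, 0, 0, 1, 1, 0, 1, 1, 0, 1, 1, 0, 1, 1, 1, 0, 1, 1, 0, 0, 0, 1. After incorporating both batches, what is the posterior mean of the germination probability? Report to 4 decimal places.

The Beta prior is conjugate to a Binomial/Bernoulli likelihood; the update adds successes to α and failures to β.
After batch 1: Beta(4.7+28, 9.4+15) = Beta(32.7, 24.4).
After batch 2: Beta(32.7+24, 24.4+14) = Beta(56.7, 38.4).
Posterior mean = α/(α+β) = 56.7/95.1 = 0.5962.

0.5962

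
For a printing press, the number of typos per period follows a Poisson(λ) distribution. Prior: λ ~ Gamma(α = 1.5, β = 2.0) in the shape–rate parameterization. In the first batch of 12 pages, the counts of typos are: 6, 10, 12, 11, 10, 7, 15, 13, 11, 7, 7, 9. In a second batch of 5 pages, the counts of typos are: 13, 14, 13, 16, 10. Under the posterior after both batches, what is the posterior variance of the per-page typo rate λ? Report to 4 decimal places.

0.5139

With a Gamma(shape α, rate β) prior, the Poisson likelihood is conjugate: the posterior is Gamma(α + ΣXᵢ, β + n).
Batch 1: sum of counts S = 118 over n = 12 pages.
After batch 1: Gamma(α+S, β+n) = Gamma(1.5+118, 2.0+12) = Gamma(119.5, 14.0).
Batch 2: sum of counts S = 66 over n = 5 pages.
After batch 2: Gamma(α+S, β+n) = Gamma(119.5+66, 14.0+5) = Gamma(185.5, 19.0).
Var = α/β² = 185.5/19.0² = 0.5139.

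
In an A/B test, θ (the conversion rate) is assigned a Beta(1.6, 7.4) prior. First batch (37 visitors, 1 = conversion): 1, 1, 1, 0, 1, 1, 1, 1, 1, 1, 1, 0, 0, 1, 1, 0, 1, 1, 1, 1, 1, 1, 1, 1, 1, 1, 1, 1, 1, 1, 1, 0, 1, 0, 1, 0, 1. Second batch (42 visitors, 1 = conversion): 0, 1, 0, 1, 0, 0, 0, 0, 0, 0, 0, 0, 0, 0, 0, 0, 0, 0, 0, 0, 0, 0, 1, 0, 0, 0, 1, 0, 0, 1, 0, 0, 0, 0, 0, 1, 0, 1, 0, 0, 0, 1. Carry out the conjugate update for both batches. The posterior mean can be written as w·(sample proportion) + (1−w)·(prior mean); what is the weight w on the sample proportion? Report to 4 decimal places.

0.8977

The Beta prior is conjugate to a Binomial/Bernoulli likelihood; the update adds successes to α and failures to β.
Total number of visitors: n = 37 + 42 = 79.
Posterior mean = (α₀+k)/(α₀+β₀+n) = [n/(α₀+β₀+n)]·(k/n) + [(α₀+β₀)/(α₀+β₀+n)]·α₀/(α₀+β₀), so only n and the prior enter the weight.
The weight on the data is w = n/(α₀+β₀+n) = 79/(1.6+7.4+79) = 79/88.0 = 0.8977.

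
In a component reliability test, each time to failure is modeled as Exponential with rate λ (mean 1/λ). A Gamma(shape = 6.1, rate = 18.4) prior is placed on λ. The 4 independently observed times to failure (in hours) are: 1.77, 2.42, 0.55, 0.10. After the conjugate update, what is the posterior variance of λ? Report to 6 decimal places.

With a Gamma(shape α, rate β) prior on the exponential rate λ, the posterior after n observations with total T = Σxᵢ is Gamma(α+n, β+T).
Sum of observations T = 4.84 hours; n = 4.
Posterior: Gamma(6.1+4, 18.4+4.84) = Gamma(10.1, 23.24).
Var = α/β² = 0.018700.

0.018700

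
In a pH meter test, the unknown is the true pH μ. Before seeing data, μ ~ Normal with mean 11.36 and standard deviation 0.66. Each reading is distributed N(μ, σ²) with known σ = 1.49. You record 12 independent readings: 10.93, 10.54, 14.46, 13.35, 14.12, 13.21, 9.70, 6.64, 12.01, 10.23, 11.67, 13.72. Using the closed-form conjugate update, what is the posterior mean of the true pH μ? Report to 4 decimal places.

For Normal data with known variance σ², a Normal(μ₀, σ₀²) prior on μ is conjugate. Posterior precision = 1/σ₀² + n/σ²; posterior mean is the precision-weighted average of μ₀ and x̄.
Σxᵢ = 10.93 + 10.54 + 14.46 + 13.35 + 14.12 + 13.21 + 9.70 + 6.64 + 12.01 + 10.23 + 11.67 + 13.72 = 140.58, so n·x̄ = 140.58.
σ₀² = 0.66² = 0.4356, σ² = 1.49² = 2.2201; σ² + n·σ₀² = 2.2201 + 12·0.4356 = 7.4473.
Posterior mean = (μ₀/σ₀² + n·x̄/σ²)/(1/σ₀² + n/σ²) = (σ²·μ₀ + σ₀²·n·x̄)/(σ² + n·σ₀²) = (2.2201·11.36 + 0.4356·140.58)/7.4473 = 86.456984/7.4473 = 11.6092.

11.6092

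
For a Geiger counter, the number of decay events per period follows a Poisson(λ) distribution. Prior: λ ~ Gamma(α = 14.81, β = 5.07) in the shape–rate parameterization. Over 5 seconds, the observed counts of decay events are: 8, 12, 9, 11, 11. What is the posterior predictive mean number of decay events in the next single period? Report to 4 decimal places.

6.5353

With a Gamma(shape α, rate β) prior, the Poisson likelihood is conjugate: the posterior is Gamma(α + ΣXᵢ, β + n).
Sum of counts S = 51 over n = 5 seconds.
Posterior: Gamma(α+S, β+n) = Gamma(14.81+51, 5.07+5) = Gamma(65.81, 10.07).
The predictive distribution for one future period is NegBinom with mean α/β = 6.5353.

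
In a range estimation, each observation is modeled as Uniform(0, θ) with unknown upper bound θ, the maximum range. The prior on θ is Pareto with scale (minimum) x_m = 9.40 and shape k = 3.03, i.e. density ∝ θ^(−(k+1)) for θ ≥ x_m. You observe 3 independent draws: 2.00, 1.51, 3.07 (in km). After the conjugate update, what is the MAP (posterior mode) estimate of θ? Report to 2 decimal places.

9.40

A Pareto(scale x_m, shape k) prior on the upper bound θ of Uniform(0, θ) is conjugate: posterior is Pareto(max(x_m, max xᵢ), k + n).
Sample maximum = 3.07; prior scale x_m = 9.40 → posterior scale = max = 9.40.
Posterior shape = 3.03 + 3 = 6.03.
The Pareto density is decreasing on [x_m, ∞), so the mode is x_m = 9.40.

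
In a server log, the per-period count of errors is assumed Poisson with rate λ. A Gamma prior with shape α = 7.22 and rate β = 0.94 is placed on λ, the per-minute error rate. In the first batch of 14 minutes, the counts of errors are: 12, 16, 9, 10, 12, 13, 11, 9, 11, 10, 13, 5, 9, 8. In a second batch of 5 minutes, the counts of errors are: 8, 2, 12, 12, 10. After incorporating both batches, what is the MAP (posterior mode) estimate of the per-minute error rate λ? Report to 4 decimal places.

9.9408

With a Gamma(shape α, rate β) prior, the Poisson likelihood is conjugate: the posterior is Gamma(α + ΣXᵢ, β + n).
Batch 1: sum of counts S = 148 over n = 14 minutes.
After batch 1: Gamma(α+S, β+n) = Gamma(7.22+148, 0.94+14) = Gamma(155.22, 14.94).
Batch 2: sum of counts S = 44 over n = 5 minutes.
After batch 2: Gamma(α+S, β+n) = Gamma(155.22+44, 14.94+5) = Gamma(199.22, 19.94).
Mode of Gamma(α,β) for α≥1 is (α−1)/β = 198.22/19.94 = 9.9408.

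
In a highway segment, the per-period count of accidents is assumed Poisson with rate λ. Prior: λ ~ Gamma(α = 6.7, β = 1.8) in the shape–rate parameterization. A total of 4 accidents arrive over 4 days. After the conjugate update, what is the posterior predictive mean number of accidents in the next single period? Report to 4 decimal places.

With a Gamma(shape α, rate β) prior, the Poisson likelihood is conjugate: the posterior is Gamma(α + ΣXᵢ, β + n).
Posterior: Gamma(α+S, β+n) = Gamma(6.7+4, 1.8+4) = Gamma(10.7, 5.8).
The predictive distribution for one future period is NegBinom with mean α/β = 1.8448.

1.8448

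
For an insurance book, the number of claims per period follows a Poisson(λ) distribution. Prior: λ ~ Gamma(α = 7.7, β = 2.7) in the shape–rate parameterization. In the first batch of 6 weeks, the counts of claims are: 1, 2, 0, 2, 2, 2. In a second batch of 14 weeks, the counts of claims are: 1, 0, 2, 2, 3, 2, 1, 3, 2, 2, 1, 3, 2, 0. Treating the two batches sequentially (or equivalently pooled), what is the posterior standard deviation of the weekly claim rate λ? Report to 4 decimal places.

With a Gamma(shape α, rate β) prior, the Poisson likelihood is conjugate: the posterior is Gamma(α + ΣXᵢ, β + n).
Batch 1: sum of counts S = 9 over n = 6 weeks.
After batch 1: Gamma(α+S, β+n) = Gamma(7.7+9, 2.7+6) = Gamma(16.7, 8.7).
Batch 2: sum of counts S = 24 over n = 14 weeks.
After batch 2: Gamma(α+S, β+n) = Gamma(16.7+24, 8.7+14) = Gamma(40.7, 22.7).
SD = √α/β = √40.7/22.7 = 0.2810.

0.2810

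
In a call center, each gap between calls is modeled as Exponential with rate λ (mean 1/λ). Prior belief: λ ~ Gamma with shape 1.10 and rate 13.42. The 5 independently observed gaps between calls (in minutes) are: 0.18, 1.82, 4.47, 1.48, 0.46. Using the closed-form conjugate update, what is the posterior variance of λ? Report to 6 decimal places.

With a Gamma(shape α, rate β) prior on the exponential rate λ, the posterior after n observations with total T = Σxᵢ is Gamma(α+n, β+T).
Sum of observations T = 8.41 minutes; n = 5.
Posterior: Gamma(1.10+5, 13.42+8.41) = Gamma(6.10, 21.83).
Var = α/β² = 0.012800.

0.012800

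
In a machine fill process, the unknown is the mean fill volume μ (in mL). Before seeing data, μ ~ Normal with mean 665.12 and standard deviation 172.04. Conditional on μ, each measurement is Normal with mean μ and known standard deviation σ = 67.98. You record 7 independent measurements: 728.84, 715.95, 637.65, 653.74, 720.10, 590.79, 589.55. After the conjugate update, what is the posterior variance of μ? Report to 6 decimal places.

For Normal data with known variance σ², a Normal(μ₀, σ₀²) prior on μ is conjugate. Posterior precision = 1/σ₀² + n/σ²; posterior mean is the precision-weighted average of μ₀ and x̄.
σ₀² = 172.04² = 29597.7616, σ² = 67.98² = 4621.2804; σ² + n·σ₀² = 4621.2804 + 7·29597.7616 = 211805.6116.
Posterior precision = 1/σ₀² + n/σ² = 1/29597.7616 + 7/4621.2804 = (σ² + n·σ₀²)/(σ₀²σ²) = 211805.6116/(29597.7616·4621.2804); posterior variance σₙ² = σ₀²σ²/(σ² + n·σ₀²) = 29597.7616·4621.2804/211805.6116 = 645.778714.

645.778714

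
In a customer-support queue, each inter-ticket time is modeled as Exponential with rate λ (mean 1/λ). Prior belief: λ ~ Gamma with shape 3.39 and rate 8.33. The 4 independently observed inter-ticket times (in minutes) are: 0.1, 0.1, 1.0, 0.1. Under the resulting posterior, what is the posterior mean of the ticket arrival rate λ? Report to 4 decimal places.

0.7674

With a Gamma(shape α, rate β) prior on the exponential rate λ, the posterior after n observations with total T = Σxᵢ is Gamma(α+n, β+T).
Sum of observations T = 1.3 minutes; n = 4.
Posterior: Gamma(3.39+4, 8.33+1.3) = Gamma(7.39, 9.63).
Posterior mean of λ = α/β = 7.39/9.63 = 0.7674.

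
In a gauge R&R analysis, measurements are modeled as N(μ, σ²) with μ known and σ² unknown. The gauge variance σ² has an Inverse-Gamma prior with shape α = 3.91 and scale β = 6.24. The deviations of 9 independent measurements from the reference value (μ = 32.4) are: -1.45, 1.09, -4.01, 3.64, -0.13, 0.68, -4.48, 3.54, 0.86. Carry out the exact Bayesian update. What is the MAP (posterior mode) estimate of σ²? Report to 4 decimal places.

With known mean μ and an Inverse-Gamma(α, β) prior on σ², the Normal likelihood is conjugate: posterior is Inv-Gamma(α + n/2, β + Σ(xᵢ−μ)²/2).
Σ(xᵢ−μ)² = (-1.45)² + (1.09)² + (-4.01)² + (3.64)² + (-0.13)² + (0.68)² + (-4.48)² + (3.54)² + (0.86)² = 66.4412.
Posterior: Inv-Gamma(3.91 + 9/2, 6.24 + 66.4412/2) = Inv-Gamma(8.41, 39.46060).
Mode = β/(α+1) = 39.46060/9.41 = 4.1935.

4.1935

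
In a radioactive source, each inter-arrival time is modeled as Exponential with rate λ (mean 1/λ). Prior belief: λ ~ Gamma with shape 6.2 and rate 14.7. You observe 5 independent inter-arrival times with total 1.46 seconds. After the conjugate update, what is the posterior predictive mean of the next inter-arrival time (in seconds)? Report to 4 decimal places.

1.5843

With a Gamma(shape α, rate β) prior on the exponential rate λ, the posterior after n observations with total T = Σxᵢ is Gamma(α+n, β+T).
Posterior: Gamma(6.2+5, 14.7+1.46) = Gamma(11.2, 16.16).
The predictive distribution for the next observation is Lomax; its mean is β/(α−1) = 16.16/10.2 = 1.5843.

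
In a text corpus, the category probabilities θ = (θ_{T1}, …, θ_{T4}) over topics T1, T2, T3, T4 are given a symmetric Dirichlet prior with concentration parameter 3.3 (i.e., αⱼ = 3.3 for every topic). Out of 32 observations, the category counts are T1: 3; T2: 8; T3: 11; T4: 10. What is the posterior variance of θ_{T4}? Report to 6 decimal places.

The Dirichlet prior is conjugate to the Multinomial likelihood: each posterior αⱼ = prior αⱼ + observed count nⱼ.
Posterior concentration: (6.3, 11.3, 14.3, 13.3), total = 45.2.
Var[θ_j] = α_j(Σα−α_j)/((Σα)²(Σα+1)) = 13.3·31.9/(45.2²·46.2) = 0.004495.

0.004495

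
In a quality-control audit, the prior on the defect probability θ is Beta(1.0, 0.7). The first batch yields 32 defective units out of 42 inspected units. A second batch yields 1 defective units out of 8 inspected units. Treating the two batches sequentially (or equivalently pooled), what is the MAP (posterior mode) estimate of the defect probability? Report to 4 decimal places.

The Beta prior is conjugate to a Binomial/Bernoulli likelihood; the update adds successes to α and failures to β.
After batch 1: Beta(1.0+32, 0.7+10) = Beta(33.0, 10.7).
After batch 2: Beta(33.0+1, 10.7+7) = Beta(34.0, 17.7).
Mode of Beta(a,b) for a,b>1 is (a−1)/(a+b−2) = 33.0/49.7 = 0.6640.

0.6640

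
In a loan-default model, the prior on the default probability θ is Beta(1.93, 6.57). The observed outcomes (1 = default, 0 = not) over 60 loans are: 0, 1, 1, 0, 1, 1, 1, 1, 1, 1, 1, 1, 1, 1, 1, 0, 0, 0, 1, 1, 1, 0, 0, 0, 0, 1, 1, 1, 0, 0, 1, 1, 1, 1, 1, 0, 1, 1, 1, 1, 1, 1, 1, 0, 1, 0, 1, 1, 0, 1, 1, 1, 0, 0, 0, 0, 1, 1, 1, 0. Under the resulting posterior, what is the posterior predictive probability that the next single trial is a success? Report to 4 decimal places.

The Beta prior is conjugate to a Binomial/Bernoulli likelihood; the update adds successes to α and failures to β.
Posterior: Beta(α+k, β+n−k) = Beta(1.93+40, 6.57+20) = Beta(41.93, 26.57).
For a single future Bernoulli trial, P(success | data) = α/(α+β) = 0.6121.

0.6121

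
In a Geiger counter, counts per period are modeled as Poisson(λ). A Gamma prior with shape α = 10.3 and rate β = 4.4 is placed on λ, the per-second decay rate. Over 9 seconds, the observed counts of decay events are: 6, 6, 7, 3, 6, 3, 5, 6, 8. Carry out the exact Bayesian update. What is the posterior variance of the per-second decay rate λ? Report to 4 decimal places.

0.3358

With a Gamma(shape α, rate β) prior, the Poisson likelihood is conjugate: the posterior is Gamma(α + ΣXᵢ, β + n).
Sum of counts S = 50 over n = 9 seconds.
Posterior: Gamma(α+S, β+n) = Gamma(10.3+50, 4.4+9) = Gamma(60.3, 13.4).
Var = α/β² = 60.3/13.4² = 0.3358.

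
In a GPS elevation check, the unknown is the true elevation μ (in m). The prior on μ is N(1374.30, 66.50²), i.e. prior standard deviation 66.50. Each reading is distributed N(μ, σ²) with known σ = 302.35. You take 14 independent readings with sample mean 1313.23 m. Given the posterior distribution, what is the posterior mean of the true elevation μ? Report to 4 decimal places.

1349.6407

For Normal data with known variance σ², a Normal(μ₀, σ₀²) prior on μ is conjugate. Posterior precision = 1/σ₀² + n/σ²; posterior mean is the precision-weighted average of μ₀ and x̄.
n·x̄ = 14·1313.23 = 18385.22.
σ₀² = 66.50² = 4422.25, σ² = 302.35² = 91415.5225; σ² + n·σ₀² = 91415.5225 + 14·4422.25 = 153327.0225.
Posterior mean = (μ₀/σ₀² + n·x̄/σ²)/(1/σ₀² + n/σ²) = (σ²·μ₀ + σ₀²·n·x̄)/(σ² + n·σ₀²) = (91415.5225·1374.30 + 4422.25·18385.22)/153327.0225 = 206936391.71675/153327.0225 = 1349.6407.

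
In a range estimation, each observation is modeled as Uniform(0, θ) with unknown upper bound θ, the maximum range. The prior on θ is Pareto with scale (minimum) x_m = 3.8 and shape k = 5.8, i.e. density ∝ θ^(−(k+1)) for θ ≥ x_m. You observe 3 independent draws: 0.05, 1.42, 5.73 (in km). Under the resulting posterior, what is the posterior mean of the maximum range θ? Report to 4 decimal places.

A Pareto(scale x_m, shape k) prior on the upper bound θ of Uniform(0, θ) is conjugate: posterior is Pareto(max(x_m, max xᵢ), k + n).
Sample maximum = 5.73; prior scale x_m = 3.8 → posterior scale = max = 5.73.
Posterior shape = 5.8 + 3 = 8.8.
E[θ|data] = k·x_m/(k−1) = 8.8·5.73/7.8 = 6.4646.

6.4646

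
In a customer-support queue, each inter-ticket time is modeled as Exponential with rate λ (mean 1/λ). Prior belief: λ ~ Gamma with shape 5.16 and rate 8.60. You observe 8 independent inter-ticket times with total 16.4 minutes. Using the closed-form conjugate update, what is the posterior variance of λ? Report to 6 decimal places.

With a Gamma(shape α, rate β) prior on the exponential rate λ, the posterior after n observations with total T = Σxᵢ is Gamma(α+n, β+T).
Posterior: Gamma(5.16+8, 8.60+16.4) = Gamma(13.16, 25.00).
Var = α/β² = 0.021056.

0.021056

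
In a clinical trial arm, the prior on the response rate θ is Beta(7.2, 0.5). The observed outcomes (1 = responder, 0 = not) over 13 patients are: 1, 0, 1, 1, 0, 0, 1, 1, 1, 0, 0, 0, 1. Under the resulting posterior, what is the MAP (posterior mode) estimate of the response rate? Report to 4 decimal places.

0.7059

The Beta prior is conjugate to a Binomial/Bernoulli likelihood; the update adds successes to α and failures to β.
Posterior: Beta(α+k, β+n−k) = Beta(7.2+7, 0.5+6) = Beta(14.2, 6.5).
Mode of Beta(a,b) for a,b>1 is (a−1)/(a+b−2) = 13.2/18.7 = 0.7059.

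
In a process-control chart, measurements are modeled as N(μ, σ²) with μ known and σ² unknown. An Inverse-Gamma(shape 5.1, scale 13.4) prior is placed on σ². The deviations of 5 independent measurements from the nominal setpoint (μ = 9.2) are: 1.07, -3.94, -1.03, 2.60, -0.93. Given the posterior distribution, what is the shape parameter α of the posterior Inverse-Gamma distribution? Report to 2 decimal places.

With known mean μ and an Inverse-Gamma(α, β) prior on σ², the Normal likelihood is conjugate: posterior is Inv-Gamma(α + n/2, β + Σ(xᵢ−μ)²/2).
Σ(xᵢ−μ)² = (1.07)² + (-3.94)² + (-1.03)² + (2.60)² + (-0.93)² = 25.3543.
Posterior: Inv-Gamma(5.1 + 5/2, 13.4 + 25.3543/2) = Inv-Gamma(7.60, 26.07715).
Posterior α = 7.60.

7.60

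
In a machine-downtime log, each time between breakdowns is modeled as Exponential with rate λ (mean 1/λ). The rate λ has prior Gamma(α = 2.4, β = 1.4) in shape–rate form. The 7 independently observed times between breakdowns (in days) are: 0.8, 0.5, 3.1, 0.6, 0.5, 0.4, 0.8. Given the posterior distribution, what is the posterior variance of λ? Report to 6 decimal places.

0.143271

With a Gamma(shape α, rate β) prior on the exponential rate λ, the posterior after n observations with total T = Σxᵢ is Gamma(α+n, β+T).
Sum of observations T = 6.7 days; n = 7.
Posterior: Gamma(2.4+7, 1.4+6.7) = Gamma(9.4, 8.1).
Var = α/β² = 0.143271.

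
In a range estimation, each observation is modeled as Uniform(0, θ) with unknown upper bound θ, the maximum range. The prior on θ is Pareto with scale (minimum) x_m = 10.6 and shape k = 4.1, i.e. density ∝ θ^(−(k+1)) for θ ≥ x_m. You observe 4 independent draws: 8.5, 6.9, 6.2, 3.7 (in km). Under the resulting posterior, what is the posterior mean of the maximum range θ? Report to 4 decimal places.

12.0930

A Pareto(scale x_m, shape k) prior on the upper bound θ of Uniform(0, θ) is conjugate: posterior is Pareto(max(x_m, max xᵢ), k + n).
Sample maximum = 8.5; prior scale x_m = 10.6 → posterior scale = max = 10.6.
Posterior shape = 4.1 + 4 = 8.1.
E[θ|data] = k·x_m/(k−1) = 8.1·10.6/7.1 = 12.0930.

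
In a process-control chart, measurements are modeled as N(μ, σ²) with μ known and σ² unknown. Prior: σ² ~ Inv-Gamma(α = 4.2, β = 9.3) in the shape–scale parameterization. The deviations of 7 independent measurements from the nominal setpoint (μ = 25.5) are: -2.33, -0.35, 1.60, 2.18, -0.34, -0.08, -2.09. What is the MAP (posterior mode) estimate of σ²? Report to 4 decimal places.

2.0663

With known mean μ and an Inverse-Gamma(α, β) prior on σ², the Normal likelihood is conjugate: posterior is Inv-Gamma(α + n/2, β + Σ(xᵢ−μ)²/2).
Σ(xᵢ−μ)² = (-2.33)² + (-0.35)² + (1.60)² + (2.18)² + (-0.34)² + (-0.08)² + (-2.09)² = 17.3539.
Posterior: Inv-Gamma(4.2 + 7/2, 9.3 + 17.3539/2) = Inv-Gamma(7.70, 17.97695).
Mode = β/(α+1) = 17.97695/8.70 = 2.0663.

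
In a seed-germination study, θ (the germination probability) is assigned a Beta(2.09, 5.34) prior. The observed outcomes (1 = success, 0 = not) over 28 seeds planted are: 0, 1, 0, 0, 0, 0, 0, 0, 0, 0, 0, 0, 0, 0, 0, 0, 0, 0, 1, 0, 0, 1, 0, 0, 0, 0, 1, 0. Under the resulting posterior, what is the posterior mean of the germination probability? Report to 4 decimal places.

0.1719

The Beta prior is conjugate to a Binomial/Bernoulli likelihood; the update adds successes to α and failures to β.
Posterior: Beta(α+k, β+n−k) = Beta(2.09+4, 5.34+24) = Beta(6.09, 29.34).
Posterior mean = α/(α+β) = 6.09/35.43 = 0.1719.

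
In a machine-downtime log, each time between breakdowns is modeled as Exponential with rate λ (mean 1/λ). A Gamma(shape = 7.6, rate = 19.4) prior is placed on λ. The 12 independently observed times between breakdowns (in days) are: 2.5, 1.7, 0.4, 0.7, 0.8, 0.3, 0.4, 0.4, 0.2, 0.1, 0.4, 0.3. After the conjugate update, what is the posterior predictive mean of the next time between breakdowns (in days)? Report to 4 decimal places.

1.4839

With a Gamma(shape α, rate β) prior on the exponential rate λ, the posterior after n observations with total T = Σxᵢ is Gamma(α+n, β+T).
Sum of observations T = 8.2 days; n = 12.
Posterior: Gamma(7.6+12, 19.4+8.2) = Gamma(19.6, 27.6).
The predictive distribution for the next observation is Lomax; its mean is β/(α−1) = 27.6/18.6 = 1.4839.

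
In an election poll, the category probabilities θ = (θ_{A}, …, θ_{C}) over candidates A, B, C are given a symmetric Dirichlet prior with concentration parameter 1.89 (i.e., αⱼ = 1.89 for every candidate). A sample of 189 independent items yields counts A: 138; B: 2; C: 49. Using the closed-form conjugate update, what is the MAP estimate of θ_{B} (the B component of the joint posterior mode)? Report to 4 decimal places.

The Dirichlet prior is conjugate to the Multinomial likelihood: each posterior αⱼ = prior αⱼ + observed count nⱼ.
Posterior concentration: (139.89, 3.89, 50.89), total = 194.67.
Joint mode component: (α_{B}−1)/(Σα−K) = 2.89/191.67 = 0.0151.

0.0151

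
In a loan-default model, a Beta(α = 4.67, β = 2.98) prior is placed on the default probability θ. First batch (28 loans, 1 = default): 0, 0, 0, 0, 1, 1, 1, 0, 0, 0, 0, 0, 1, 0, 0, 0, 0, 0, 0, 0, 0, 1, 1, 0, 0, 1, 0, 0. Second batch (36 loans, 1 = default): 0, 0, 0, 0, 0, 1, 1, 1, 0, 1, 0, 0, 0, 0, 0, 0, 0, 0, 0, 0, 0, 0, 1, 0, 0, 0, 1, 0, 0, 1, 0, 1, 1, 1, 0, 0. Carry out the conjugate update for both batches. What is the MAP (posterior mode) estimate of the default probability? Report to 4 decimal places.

The Beta prior is conjugate to a Binomial/Bernoulli likelihood; the update adds successes to α and failures to β.
After batch 1: Beta(4.67+7, 2.98+21) = Beta(11.67, 23.98).
After batch 2: Beta(11.67+10, 23.98+26) = Beta(21.67, 49.98).
Mode of Beta(a,b) for a,b>1 is (a−1)/(a+b−2) = 20.67/69.65 = 0.2968.

0.2968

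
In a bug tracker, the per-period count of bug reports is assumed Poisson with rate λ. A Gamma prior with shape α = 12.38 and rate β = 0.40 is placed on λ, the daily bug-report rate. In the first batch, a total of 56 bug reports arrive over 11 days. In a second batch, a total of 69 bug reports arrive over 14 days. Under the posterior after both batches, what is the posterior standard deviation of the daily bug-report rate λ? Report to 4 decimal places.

0.4615

With a Gamma(shape α, rate β) prior, the Poisson likelihood is conjugate: the posterior is Gamma(α + ΣXᵢ, β + n).
After batch 1: Gamma(α+S, β+n) = Gamma(12.38+56, 0.40+11) = Gamma(68.38, 11.40).
After batch 2: Gamma(α+S, β+n) = Gamma(68.38+69, 11.40+14) = Gamma(137.38, 25.40).
SD = √α/β = √137.38/25.40 = 0.4615.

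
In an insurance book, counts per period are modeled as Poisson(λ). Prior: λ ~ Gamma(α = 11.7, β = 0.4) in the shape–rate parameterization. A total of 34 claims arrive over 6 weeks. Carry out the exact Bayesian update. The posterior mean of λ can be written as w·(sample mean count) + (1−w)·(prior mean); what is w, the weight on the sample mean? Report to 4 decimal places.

With a Gamma(shape α, rate β) prior, the Poisson likelihood is conjugate: the posterior is Gamma(α + ΣXᵢ, β + n).
Posterior mean = (α₀+S)/(β₀+n) = [n/(β₀+n)]·(S/n) + [β₀/(β₀+n)]·(α₀/β₀), so only n and β₀ enter the weight.
Weight on data w = n/(β₀+n) = 6/(0.4+6) = 6/6.4 = 0.9375.

0.9375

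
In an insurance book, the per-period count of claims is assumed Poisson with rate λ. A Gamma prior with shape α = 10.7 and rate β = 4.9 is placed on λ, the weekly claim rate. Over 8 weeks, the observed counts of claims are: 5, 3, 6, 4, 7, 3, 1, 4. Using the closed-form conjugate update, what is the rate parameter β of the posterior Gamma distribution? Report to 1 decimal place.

12.9

With a Gamma(shape α, rate β) prior, the Poisson likelihood is conjugate: the posterior is Gamma(α + ΣXᵢ, β + n).
Sum of counts S = 33 over n = 8 weeks.
Posterior: Gamma(α+S, β+n) = Gamma(10.7+33, 4.9+8) = Gamma(43.7, 12.9).
Posterior β = 12.9.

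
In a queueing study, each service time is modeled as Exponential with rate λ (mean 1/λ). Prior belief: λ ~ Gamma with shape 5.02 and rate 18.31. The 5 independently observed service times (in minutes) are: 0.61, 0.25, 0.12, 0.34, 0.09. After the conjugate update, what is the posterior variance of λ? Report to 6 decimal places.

0.025766

With a Gamma(shape α, rate β) prior on the exponential rate λ, the posterior after n observations with total T = Σxᵢ is Gamma(α+n, β+T).
Sum of observations T = 1.41 minutes; n = 5.
Posterior: Gamma(5.02+5, 18.31+1.41) = Gamma(10.02, 19.72).
Var = α/β² = 0.025766.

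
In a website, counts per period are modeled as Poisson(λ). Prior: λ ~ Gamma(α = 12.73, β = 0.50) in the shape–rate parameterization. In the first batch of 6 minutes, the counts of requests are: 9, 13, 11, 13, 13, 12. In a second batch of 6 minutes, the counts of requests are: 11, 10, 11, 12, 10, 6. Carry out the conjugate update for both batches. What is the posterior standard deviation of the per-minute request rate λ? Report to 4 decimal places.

With a Gamma(shape α, rate β) prior, the Poisson likelihood is conjugate: the posterior is Gamma(α + ΣXᵢ, β + n).
Batch 1: sum of counts S = 71 over n = 6 minutes.
After batch 1: Gamma(α+S, β+n) = Gamma(12.73+71, 0.50+6) = Gamma(83.73, 6.50).
Batch 2: sum of counts S = 60 over n = 6 minutes.
After batch 2: Gamma(α+S, β+n) = Gamma(83.73+60, 6.50+6) = Gamma(143.73, 12.50).
SD = √α/β = √143.73/12.50 = 0.9591.

0.9591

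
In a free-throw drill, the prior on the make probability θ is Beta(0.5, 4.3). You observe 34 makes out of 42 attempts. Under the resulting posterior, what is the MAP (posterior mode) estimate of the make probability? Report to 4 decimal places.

The Beta prior is conjugate to a Binomial/Bernoulli likelihood; the update adds successes to α and failures to β.
Posterior: Beta(α+k, β+n−k) = Beta(0.5+34, 4.3+8) = Beta(34.5, 12.3).
Mode of Beta(a,b) for a,b>1 is (a−1)/(a+b−2) = 33.5/44.8 = 0.7478.

0.7478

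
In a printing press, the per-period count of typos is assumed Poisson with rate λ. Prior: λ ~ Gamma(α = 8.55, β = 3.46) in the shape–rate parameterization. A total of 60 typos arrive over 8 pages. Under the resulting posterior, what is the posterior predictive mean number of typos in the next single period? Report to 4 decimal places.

With a Gamma(shape α, rate β) prior, the Poisson likelihood is conjugate: the posterior is Gamma(α + ΣXᵢ, β + n).
Posterior: Gamma(α+S, β+n) = Gamma(8.55+60, 3.46+8) = Gamma(68.55, 11.46).
The predictive distribution for one future period is NegBinom with mean α/β = 5.9817.

5.9817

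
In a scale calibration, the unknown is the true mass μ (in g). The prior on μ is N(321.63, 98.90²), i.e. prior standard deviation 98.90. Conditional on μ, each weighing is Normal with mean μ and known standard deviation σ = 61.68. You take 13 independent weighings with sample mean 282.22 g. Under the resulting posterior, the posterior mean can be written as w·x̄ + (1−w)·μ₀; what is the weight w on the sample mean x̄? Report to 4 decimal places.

0.9709

For Normal data with known variance σ², a Normal(μ₀, σ₀²) prior on μ is conjugate. Posterior precision = 1/σ₀² + n/σ²; posterior mean is the precision-weighted average of μ₀ and x̄.
σ₀² = 98.90² = 9781.21, σ² = 61.68² = 3804.4224. Prior precision 1/σ₀² = 1/9781.21; data precision n/σ² = 13/3804.4224.
w = (n/σ²)/(1/σ₀² + n/σ²) = n·σ₀²/(σ² + n·σ₀²) = 13·9781.21/(3804.4224 + 13·9781.21) = 127155.73/130960.1524 = 0.9709.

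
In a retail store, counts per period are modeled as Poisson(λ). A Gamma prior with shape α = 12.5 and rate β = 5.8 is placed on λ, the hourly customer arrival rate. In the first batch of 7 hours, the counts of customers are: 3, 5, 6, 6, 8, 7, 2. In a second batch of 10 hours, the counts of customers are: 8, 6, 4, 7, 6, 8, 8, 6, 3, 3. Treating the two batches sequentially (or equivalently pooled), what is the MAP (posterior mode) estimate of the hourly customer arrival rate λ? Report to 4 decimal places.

4.7149

With a Gamma(shape α, rate β) prior, the Poisson likelihood is conjugate: the posterior is Gamma(α + ΣXᵢ, β + n).
Batch 1: sum of counts S = 37 over n = 7 hours.
After batch 1: Gamma(α+S, β+n) = Gamma(12.5+37, 5.8+7) = Gamma(49.5, 12.8).
Batch 2: sum of counts S = 59 over n = 10 hours.
After batch 2: Gamma(α+S, β+n) = Gamma(49.5+59, 12.8+10) = Gamma(108.5, 22.8).
Mode of Gamma(α,β) for α≥1 is (α−1)/β = 107.5/22.8 = 4.7149.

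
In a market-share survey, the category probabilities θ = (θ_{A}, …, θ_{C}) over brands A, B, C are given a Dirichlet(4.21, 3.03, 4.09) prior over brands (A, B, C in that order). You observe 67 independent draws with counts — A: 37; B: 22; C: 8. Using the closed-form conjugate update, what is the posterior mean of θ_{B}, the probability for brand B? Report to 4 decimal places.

The Dirichlet prior is conjugate to the Multinomial likelihood: each posterior αⱼ = prior αⱼ + observed count nⱼ.
Posterior concentration: (41.21, 25.03, 12.09), total = 78.33.
E[θ_{B}|data] = α_{B}/Σα = 25.03/78.33 = 0.3195.

0.3195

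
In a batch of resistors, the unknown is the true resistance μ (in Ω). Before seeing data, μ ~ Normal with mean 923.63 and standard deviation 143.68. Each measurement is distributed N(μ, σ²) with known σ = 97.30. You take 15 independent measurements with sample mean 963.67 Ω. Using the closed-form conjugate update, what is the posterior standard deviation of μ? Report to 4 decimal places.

For Normal data with known variance σ², a Normal(μ₀, σ₀²) prior on μ is conjugate. Posterior precision = 1/σ₀² + n/σ²; posterior mean is the precision-weighted average of μ₀ and x̄.
σ₀² = 143.68² = 20643.9424, σ² = 97.30² = 9467.29; σ² + n·σ₀² = 9467.29 + 15·20643.9424 = 319126.426.
Posterior precision = 1/σ₀² + n/σ² = 1/20643.9424 + 15/9467.29 = (σ² + n·σ₀²)/(σ₀²σ²) = 319126.426/(20643.9424·9467.29); posterior variance σₙ² = σ₀²σ²/(σ² + n·σ₀²) = 20643.9424·9467.29/319126.426 = 612.428723.
Posterior SD = √σₙ² = √(20643.9424·9467.29/319126.426) = 24.7473.

24.7473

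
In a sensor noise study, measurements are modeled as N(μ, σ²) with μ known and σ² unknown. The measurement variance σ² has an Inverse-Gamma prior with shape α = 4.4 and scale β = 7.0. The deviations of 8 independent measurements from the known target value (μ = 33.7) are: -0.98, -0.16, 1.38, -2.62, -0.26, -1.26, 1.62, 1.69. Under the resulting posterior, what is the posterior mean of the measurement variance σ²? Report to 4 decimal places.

2.0872

With known mean μ and an Inverse-Gamma(α, β) prior on σ², the Normal likelihood is conjugate: posterior is Inv-Gamma(α + n/2, β + Σ(xᵢ−μ)²/2).
Σ(xᵢ−μ)² = (-0.98)² + (-0.16)² + (1.38)² + (-2.62)² + (-0.26)² + (-1.26)² + (1.62)² + (1.69)² = 16.8905.
Posterior: Inv-Gamma(4.4 + 8/2, 7.0 + 16.8905/2) = Inv-Gamma(8.40, 15.44525).
E[σ²|data] = β/(α−1) = 15.44525/7.40 = 2.0872.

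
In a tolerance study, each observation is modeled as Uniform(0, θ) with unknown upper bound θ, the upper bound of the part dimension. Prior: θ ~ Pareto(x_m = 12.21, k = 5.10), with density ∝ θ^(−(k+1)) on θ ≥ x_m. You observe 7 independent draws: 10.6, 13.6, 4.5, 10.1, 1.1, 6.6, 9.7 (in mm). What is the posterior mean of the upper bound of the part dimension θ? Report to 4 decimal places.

14.8252

A Pareto(scale x_m, shape k) prior on the upper bound θ of Uniform(0, θ) is conjugate: posterior is Pareto(max(x_m, max xᵢ), k + n).
Sample maximum = 13.6; prior scale x_m = 12.21 → posterior scale = max = 13.60.
Posterior shape = 5.10 + 7 = 12.10.
E[θ|data] = k·x_m/(k−1) = 12.10·13.60/11.10 = 14.8252.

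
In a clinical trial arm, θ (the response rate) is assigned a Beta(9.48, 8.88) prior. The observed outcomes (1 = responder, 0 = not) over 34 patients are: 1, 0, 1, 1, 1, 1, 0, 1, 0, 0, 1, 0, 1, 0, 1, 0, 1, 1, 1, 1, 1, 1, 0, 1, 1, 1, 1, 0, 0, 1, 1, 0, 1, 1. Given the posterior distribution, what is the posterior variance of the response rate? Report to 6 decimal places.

0.004414

The Beta prior is conjugate to a Binomial/Bernoulli likelihood; the update adds successes to α and failures to β.
Posterior: Beta(α+k, β+n−k) = Beta(9.48+23, 8.88+11) = Beta(32.48, 19.88).
Var = αβ/((α+β)²(α+β+1)) = 32.48·19.88/(52.36²·53.36) = 0.004414.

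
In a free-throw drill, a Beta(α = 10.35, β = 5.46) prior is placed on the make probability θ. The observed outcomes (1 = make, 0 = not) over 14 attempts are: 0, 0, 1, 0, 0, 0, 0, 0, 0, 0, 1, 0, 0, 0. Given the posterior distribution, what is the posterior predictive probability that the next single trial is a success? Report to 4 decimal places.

The Beta prior is conjugate to a Binomial/Bernoulli likelihood; the update adds successes to α and failures to β.
Posterior: Beta(α+k, β+n−k) = Beta(10.35+2, 5.46+12) = Beta(12.35, 17.46).
For a single future Bernoulli trial, P(success | data) = α/(α+β) = 0.4143.

0.4143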